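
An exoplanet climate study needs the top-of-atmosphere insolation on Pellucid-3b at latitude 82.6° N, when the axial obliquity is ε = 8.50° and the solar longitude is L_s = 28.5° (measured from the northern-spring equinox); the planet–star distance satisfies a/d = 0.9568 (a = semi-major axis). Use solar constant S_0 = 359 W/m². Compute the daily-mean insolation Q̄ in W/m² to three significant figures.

Q̄ ≈ 27.0 W/m²

Solar declination: sin δ = sin ε · sin L_s = sin 8.50° × sin 28.5° = 0.07053, so δ = +4.044°.
cos h₀ = −tan(+82.6°) tan(+4.044°) = -0.5444, h₀ = 2.1465 rad.
Bracket: h₀ sin ϕ sin δ + cos ϕ cos δ sin h₀ = 2.1465×0.99167×0.07053 + 0.12880×0.99751×0.83883 = 0.150132 + 0.107772 = 0.257904.
Inverse-square distance factor (a/d)² = 0.9568² = 0.915466.
Q̄ = (S_0/π) × 0.915466 × [bracket] = (359/π) × 0.915466 × 0.257904 = 26.98 W/m².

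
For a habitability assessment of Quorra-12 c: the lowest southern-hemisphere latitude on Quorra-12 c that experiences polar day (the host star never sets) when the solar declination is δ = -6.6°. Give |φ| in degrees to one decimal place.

|φ| = 83.4°

Polar day requires cos H₀ = −tan φ tan δ ≤ −1, i.e. tan φ tan δ ≥ 1.
The boundary is |tan φ| · |tan δ| = 1, so |φ| = 90° − |δ| = 90° − 6.6° = 83.4° in the southern hemisphere.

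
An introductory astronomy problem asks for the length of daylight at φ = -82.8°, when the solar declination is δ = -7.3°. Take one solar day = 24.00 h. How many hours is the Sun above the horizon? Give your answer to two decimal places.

24.00 h

Sunrise equation: cos H₀ = −tan φ · tan δ = -1.0140 ≤ −1, so the Sun never sets (polar day) and H₀ = π.
Daylight = 2H₀/(2π) × 24.00 h = (3.1416/π) × 24.00 = 24.00 h.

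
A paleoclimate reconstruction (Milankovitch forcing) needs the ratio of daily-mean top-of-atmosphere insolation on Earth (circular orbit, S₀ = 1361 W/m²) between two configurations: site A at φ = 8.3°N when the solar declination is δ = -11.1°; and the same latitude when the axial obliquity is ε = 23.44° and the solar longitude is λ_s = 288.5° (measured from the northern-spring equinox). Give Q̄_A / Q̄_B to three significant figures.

Q̄_A / Q̄_B ≈ 1.11

— Configuration A (φ=+8.3°):
cos H₀ = −tan(+8.3°) tan(-11.100°) = 0.0286, H₀ = 1.5422 rad.
Bracket: H₀ sin φ sin δ + cos φ cos δ sin H₀ = 1.5422×0.14436×-0.19252 + 0.98953×0.98129×0.99959 = -0.042861 + 0.970618 = 0.927757.
Q̄ = (S₀/π) × [bracket] = (1361/π) × 0.927757 = 401.92 W/m².
— Configuration B (φ=+8.3°):
Solar declination: sin δ = sin ε · sin λ_s = sin 23.44° × sin 288.5° = -0.37723, so δ = -22.162°.
cos H₀ = −tan(+8.3°) tan(-22.162°) = 0.0594, H₀ = 1.5113 rad.
Bracket: H₀ sin φ sin δ + cos φ cos δ sin H₀ = 1.5113×0.14436×-0.37723 + 0.98953×0.92612×0.99823 = -0.082301 + 0.914801 = 0.832500.
Q̄ = (S₀/π) × [bracket] = (1361/π) × 0.832500 = 360.66 W/m².
Ratio Q̄_A / Q̄_B = 401.92 / 360.66 = 1.114.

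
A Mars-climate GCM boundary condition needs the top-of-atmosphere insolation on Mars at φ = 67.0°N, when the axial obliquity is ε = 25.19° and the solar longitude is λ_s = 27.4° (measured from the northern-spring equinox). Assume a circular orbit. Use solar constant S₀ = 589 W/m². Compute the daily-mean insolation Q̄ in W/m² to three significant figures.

Q̄ ≈ 133 W/m²

Solar declination: sin δ = sin ε · sin λ_s = sin 25.19° × sin 27.4° = 0.19587, so δ = +11.296°.
cos H₀ = −tan(+67.0°) tan(+11.296°) = -0.4706, H₀ = 2.0607 rad.
Bracket: H₀ sin φ sin δ + cos φ cos δ sin H₀ = 2.0607×0.92050×0.19587 + 0.39073×0.98063×0.88237 = 0.371541 + 0.338090 = 0.709631.
Q̄ = (S₀/π) × [bracket] = (589/π) × 0.709631 = 133.0 W/m².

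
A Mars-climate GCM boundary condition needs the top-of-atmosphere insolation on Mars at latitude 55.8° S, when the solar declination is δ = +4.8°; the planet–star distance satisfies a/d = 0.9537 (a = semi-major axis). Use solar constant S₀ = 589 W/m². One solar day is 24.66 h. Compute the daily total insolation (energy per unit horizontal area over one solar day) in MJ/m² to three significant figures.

6.90 MJ/m²

cos H₀ = −tan(-55.8°) tan(+4.800°) = 0.1236, H₀ = 1.4469 rad.
Bracket: H₀ sin φ sin δ + cos φ cos δ sin H₀ = 1.4469×-0.82708×0.08368 + 0.56208×0.99649×0.99234 = -0.100140 + 0.555817 = 0.455677.
Inverse-square distance factor (a/d)² = 0.9537² = 0.909544.
Q̄ = (S₀/π) × 0.909544 × [bracket] = (589/π) × 0.909544 × 0.455677 = 77.705 W/m².
Daily total = Q̄ × 24.66 h × 3600 s/h = 77.705 × 24.66 × 3600 / 10⁶ = 6.898 MJ/m².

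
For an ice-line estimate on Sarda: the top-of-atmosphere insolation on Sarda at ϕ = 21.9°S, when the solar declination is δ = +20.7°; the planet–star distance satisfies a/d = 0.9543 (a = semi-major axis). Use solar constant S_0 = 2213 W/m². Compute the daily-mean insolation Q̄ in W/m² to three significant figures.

Q̄ ≈ 430 W/m²

cos h₀ = −tan(-21.9°) tan(+20.700°) = 0.1519, h₀ = 1.4183 rad.
Bracket: h₀ sin ϕ sin δ + cos ϕ cos δ sin h₀ = 1.4183×-0.37299×0.35347 + 0.92784×0.93544×0.98840 = -0.186990 + 0.857871 = 0.670881.
Inverse-square distance factor (a/d)² = 0.9543² = 0.910688.
Q̄ = (S_0/π) × 0.910688 × [bracket] = (2213/π) × 0.910688 × 0.670881 = 430.4 W/m².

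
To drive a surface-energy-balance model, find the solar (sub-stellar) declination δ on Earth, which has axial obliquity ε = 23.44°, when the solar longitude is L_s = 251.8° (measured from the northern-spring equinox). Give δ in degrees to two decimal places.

sin δ = sin ε · sin L_s = sin 23.44° × sin 251.8° = -0.377888.
δ = arcsin(-0.377888) = -22.20°.

δ = -22.20°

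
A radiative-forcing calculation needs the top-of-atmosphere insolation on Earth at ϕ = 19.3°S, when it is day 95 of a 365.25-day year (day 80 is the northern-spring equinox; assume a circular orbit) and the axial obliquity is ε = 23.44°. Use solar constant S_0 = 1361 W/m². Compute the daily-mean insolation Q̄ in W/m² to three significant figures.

Solar longitude: L_s = 360° × (95 − 80)/365.25 = 14.784°.
sin δ = sin 23.44° × sin 14.784° = 0.10151, so δ = +5.826°.
cos h₀ = −tan(-19.3°) tan(+5.826°) = 0.0357, h₀ = 1.5351 rad.
Bracket: h₀ sin ϕ sin δ + cos ϕ cos δ sin h₀ = 1.5351×-0.33051×0.10151 + 0.94380×0.99483×0.99936 = -0.051503 + 0.938320 = 0.886817.
Q̄ = (S_0/π) × [bracket] = (1361/π) × 0.886817 = 384.2 W/m².

Q̄ ≈ 384 W/m²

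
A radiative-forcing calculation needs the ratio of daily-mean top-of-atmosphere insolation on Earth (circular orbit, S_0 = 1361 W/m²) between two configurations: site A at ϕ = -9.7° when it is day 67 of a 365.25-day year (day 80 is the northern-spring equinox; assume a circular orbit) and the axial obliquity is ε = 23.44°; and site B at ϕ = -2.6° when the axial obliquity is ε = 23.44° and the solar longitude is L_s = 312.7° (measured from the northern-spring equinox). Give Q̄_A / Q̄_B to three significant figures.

Q̄_A / Q̄_B ≈ 1.03

— Configuration A (ϕ=-9.7°):
Solar longitude: L_s = 360° × (67 − 80)/365.25 = -12.813°, i.e. -12.813° + 360° = 347.187°.
sin δ = sin 23.44° × sin 347.187° = -0.08822, so δ = -5.061°.
cos h₀ = −tan(-9.7°) tan(-5.061°) = -0.0151, h₀ = 1.5859 rad.
Bracket: h₀ sin ϕ sin δ + cos ϕ cos δ sin h₀ = 1.5859×-0.16849×-0.08822 + 0.98570×0.99610×0.99989 = 0.023573 + 0.981748 = 1.005321.
Q̄ = (S_0/π) × [bracket] = (1361/π) × 1.005321 = 435.52 W/m².
— Configuration B (ϕ=-2.6°):
Solar declination: sin δ = sin ε · sin L_s = sin 23.44° × sin 312.7° = -0.29234, so δ = -16.998°.
cos h₀ = −tan(-2.6°) tan(-16.998°) = -0.0139, h₀ = 1.5847 rad.
Bracket: h₀ sin ϕ sin δ + cos ϕ cos δ sin h₀ = 1.5847×-0.04536×-0.29234 + 0.99897×0.95631×0.99990 = 0.021014 + 0.955229 = 0.976243.
Q̄ = (S_0/π) × [bracket] = (1361/π) × 0.976243 = 422.93 W/m².
Ratio Q̄_A / Q̄_B = 435.52 / 422.93 = 1.030.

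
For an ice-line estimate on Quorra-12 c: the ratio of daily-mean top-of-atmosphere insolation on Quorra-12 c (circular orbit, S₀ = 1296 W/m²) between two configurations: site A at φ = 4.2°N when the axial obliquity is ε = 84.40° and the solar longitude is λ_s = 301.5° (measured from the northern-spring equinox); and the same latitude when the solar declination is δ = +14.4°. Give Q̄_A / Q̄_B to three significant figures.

— Configuration A (φ=+4.2°):
Solar declination: sin δ = sin ε · sin λ_s = sin 84.40° × sin 301.5° = -0.84857, so δ = -58.057°.
cos H₀ = −tan(+4.2°) tan(-58.057°) = 0.1178, H₀ = 1.4527 rad.
Bracket: H₀ sin φ sin δ + cos φ cos δ sin H₀ = 1.4527×0.07324×-0.84857 + 0.99731×0.52908×0.99304 = -0.090284 + 0.523984 = 0.433700.
Q̄ = (S₀/π) × [bracket] = (1296/π) × 0.433700 = 178.91 W/m².
— Configuration B (φ=+4.2°):
cos H₀ = −tan(+4.2°) tan(+14.400°) = -0.0189, H₀ = 1.5897 rad.
Bracket: H₀ sin φ sin δ + cos φ cos δ sin H₀ = 1.5897×0.07324×0.24869 + 0.99731×0.96858×0.99982 = 0.028955 + 0.965801 = 0.994756.
Q̄ = (S₀/π) × [bracket] = (1296/π) × 0.994756 = 410.37 W/m².
Ratio Q̄_A / Q̄_B = 178.91 / 410.37 = 0.4360.

Q̄_A / Q̄_B ≈ 0.436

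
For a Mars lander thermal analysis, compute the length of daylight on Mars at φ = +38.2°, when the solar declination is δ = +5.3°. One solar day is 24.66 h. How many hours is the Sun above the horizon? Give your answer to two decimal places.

cos H₀ = −tan φ · tan δ = −tan(+38.2°) × tan(+5.300°) = -0.0730, so H₀ = 1.6439 rad = 94.19°.
Daylight = 2H₀/(2π) × 24.66 h = (1.6439/π) × 24.66 = 12.90 h.

12.90 h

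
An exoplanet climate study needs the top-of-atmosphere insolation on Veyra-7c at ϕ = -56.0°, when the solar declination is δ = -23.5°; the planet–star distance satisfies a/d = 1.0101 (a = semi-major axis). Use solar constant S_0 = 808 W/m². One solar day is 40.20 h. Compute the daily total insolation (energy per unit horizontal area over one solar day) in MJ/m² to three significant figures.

cos h₀ = −tan(-56.0°) tan(-23.500°) = -0.6446, h₀ = 2.2713 rad.
Bracket: h₀ sin ϕ sin δ + cos ϕ cos δ sin h₀ = 2.2713×-0.82904×-0.39875 + 0.55919×0.91706×0.76449 = 0.750846 + 0.392039 = 1.142885.
Inverse-square distance factor (a/d)² = 1.0101² = 1.020302.
Q̄ = (S_0/π) × 1.020302 × [bracket] = (808/π) × 1.020302 × 1.142885 = 299.91 W/m².
Daily total = Q̄ × 40.20 h × 3600 s/h = 299.91 × 40.20 × 3600 / 10⁶ = 43.40 MJ/m².

43.4 MJ/m²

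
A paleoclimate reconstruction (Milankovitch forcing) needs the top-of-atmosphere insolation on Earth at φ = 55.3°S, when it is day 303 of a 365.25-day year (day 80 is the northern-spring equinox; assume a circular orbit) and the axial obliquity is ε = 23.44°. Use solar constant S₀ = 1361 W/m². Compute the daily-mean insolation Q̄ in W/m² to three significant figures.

Q̄ ≈ 398 W/m²

Solar longitude: λ_s = 360° × (303 − 80)/365.25 = 219.795°.
sin δ = sin 23.44° × sin 219.795° = -0.25460, so δ = -14.750°.
cos H₀ = −tan(-55.3°) tan(-14.750°) = -0.3802, H₀ = 1.9608 rad.
Bracket: H₀ sin φ sin δ + cos φ cos δ sin H₀ = 1.9608×-0.82214×-0.25460 + 0.56928×0.96705×0.92490 = 0.410428 + 0.509178 = 0.919606.
Q̄ = (S₀/π) × [bracket] = (1361/π) × 0.919606 = 398.4 W/m².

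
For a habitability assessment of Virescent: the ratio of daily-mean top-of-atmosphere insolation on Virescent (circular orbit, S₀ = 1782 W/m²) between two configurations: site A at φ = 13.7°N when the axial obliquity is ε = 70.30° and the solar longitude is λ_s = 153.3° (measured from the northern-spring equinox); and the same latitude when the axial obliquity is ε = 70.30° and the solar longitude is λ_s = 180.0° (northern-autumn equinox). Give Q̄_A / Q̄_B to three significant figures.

Q̄_A / Q̄_B ≈ 1.07

— Configuration A (φ=+13.7°):
Solar declination: sin δ = sin ε · sin λ_s = sin 70.30° × sin 153.3° = 0.42302, so δ = +25.025°.
cos H₀ = −tan(+13.7°) tan(+25.025°) = -0.1138, H₀ = 1.6848 rad.
Bracket: H₀ sin φ sin δ + cos φ cos δ sin H₀ = 1.6848×0.23684×0.42302 + 0.97155×0.90612×0.99350 = 0.168797 + 0.874619 = 1.043416.
Q̄ = (S₀/π) × [bracket] = (1782/π) × 1.043416 = 591.85 W/m².
— Configuration B (φ=+13.7°):
Solar declination: sin δ = sin ε · sin λ_s = sin 70.30° × sin 180.0° = 0.00000, so δ = +0.000°.
cos H₀ = −tan(+13.7°) tan(+0.000°) = -0.0000, H₀ = 1.5708 rad.
Bracket: H₀ sin φ sin δ + cos φ cos δ sin H₀ = 1.5708×0.23684×0.00000 + 0.97155×1.00000×1.00000 = 0.000000 + 0.971550 = 0.971550.
Q̄ = (S₀/π) × [bracket] = (1782/π) × 0.971550 = 551.09 W/m².
Ratio Q̄_A / Q̄_B = 591.85 / 551.09 = 1.074.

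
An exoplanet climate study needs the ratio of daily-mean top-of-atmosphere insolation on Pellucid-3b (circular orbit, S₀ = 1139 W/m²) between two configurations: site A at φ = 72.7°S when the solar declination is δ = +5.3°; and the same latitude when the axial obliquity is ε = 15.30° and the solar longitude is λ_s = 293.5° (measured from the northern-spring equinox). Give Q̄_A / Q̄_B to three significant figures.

Q̄_A / Q̄_B ≈ 0.228

— Configuration A (φ=-72.7°):
cos H₀ = −tan(-72.7°) tan(+5.300°) = 0.2978, H₀ = 1.2684 rad.
Bracket: H₀ sin φ sin δ + cos φ cos δ sin H₀ = 1.2684×-0.95476×0.09237 + 0.29737×0.99572×0.95462 = -0.111862 + 0.282660 = 0.170798.
Q̄ = (S₀/π) × [bracket] = (1139/π) × 0.170798 = 61.924 W/m².
— Configuration B (φ=-72.7°):
Solar declination: sin δ = sin ε · sin λ_s = sin 15.30° × sin 293.5° = -0.24199, so δ = -14.004°.
cos H₀ = −tan(-72.7°) tan(-14.004°) = -0.8007, H₀ = 2.4993 rad.
Bracket: H₀ sin φ sin δ + cos φ cos δ sin H₀ = 2.4993×-0.95476×-0.24199 + 0.29737×0.97028×0.59902 = 0.577444 + 0.172837 = 0.750281.
Q̄ = (S₀/π) × [bracket] = (1139/π) × 0.750281 = 272.02 W/m².
Ratio Q̄_A / Q̄_B = 61.924 / 272.02 = 0.2276.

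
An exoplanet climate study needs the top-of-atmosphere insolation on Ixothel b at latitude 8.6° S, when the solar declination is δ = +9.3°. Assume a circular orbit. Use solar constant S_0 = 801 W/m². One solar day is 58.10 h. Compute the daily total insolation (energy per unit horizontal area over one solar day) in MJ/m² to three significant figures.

50.0 MJ/m²

cos h₀ = −tan(-8.6°) tan(+9.300°) = 0.0248, h₀ = 1.5460 rad.
Bracket: h₀ sin ϕ sin δ + cos ϕ cos δ sin h₀ = 1.5460×-0.14954×0.16160 + 0.98876×0.98686×0.99969 = -0.037360 + 0.975465 = 0.938105.
Q̄ = (S_0/π) × [bracket] = (801/π) × 0.938105 = 239.19 W/m².
Daily total = Q̄ × 58.10 h × 3600 s/h = 239.19 × 58.10 × 3600 / 10⁶ = 50.03 MJ/m².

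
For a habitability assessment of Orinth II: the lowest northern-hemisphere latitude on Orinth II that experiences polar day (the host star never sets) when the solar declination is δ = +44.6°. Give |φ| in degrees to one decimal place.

Polar day requires cos H₀ = −tan φ tan δ ≤ −1, i.e. tan φ tan δ ≥ 1.
The boundary is |tan φ| · |tan δ| = 1, so |φ| = 90° − |δ| = 90° − 44.6° = 45.4° in the northern hemisphere.

|φ| = 45.4°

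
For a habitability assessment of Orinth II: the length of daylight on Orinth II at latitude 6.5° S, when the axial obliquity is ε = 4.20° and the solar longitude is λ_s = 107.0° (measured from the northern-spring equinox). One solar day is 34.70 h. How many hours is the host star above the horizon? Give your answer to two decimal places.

Solar declination: sin δ = sin ε · sin λ_s = sin 4.20° × sin 107.0° = 0.07004, so δ = +4.016°.
cos H₀ = −tan φ · tan δ = −tan(-6.5°) × tan(+4.016°) = 0.0080, so H₀ = 1.5628 rad = 89.54°.
Daylight = 2H₀/(2π) × 34.70 h = (1.5628/π) × 34.70 = 17.26 h.

17.26 h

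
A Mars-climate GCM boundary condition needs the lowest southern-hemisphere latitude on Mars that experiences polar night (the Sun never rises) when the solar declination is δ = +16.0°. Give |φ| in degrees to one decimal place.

Polar night requires cos H₀ = −tan φ tan δ ≥ 1, i.e. tan φ tan δ ≤ −1.
The boundary is |tan φ| · |tan δ| = 1, so |φ| = 90° − |δ| = 90° − 16.0° = 74.0° in the southern hemisphere.

|φ| = 74.0°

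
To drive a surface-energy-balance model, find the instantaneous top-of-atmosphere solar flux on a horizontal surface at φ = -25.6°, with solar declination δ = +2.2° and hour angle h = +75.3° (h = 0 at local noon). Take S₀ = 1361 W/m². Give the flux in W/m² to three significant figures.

289 W/m²

cos θ_z = sin φ sin δ + cos φ cos δ cos h = -0.016587 + 0.228678 = 0.212091.
Flux = S₀ · cos θ_z = 1361 × 0.212091 = 288.7 W/m².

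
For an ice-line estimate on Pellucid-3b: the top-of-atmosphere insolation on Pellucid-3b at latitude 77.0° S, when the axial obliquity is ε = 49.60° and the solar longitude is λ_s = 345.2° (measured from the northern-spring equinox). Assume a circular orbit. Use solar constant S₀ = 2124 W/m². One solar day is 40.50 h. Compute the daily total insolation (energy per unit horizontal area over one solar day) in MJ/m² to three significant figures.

Solar declination: sin δ = sin ε · sin λ_s = sin 49.60° × sin 345.2° = -0.19453, so δ = -11.217°.
cos H₀ = −tan(-77.0°) tan(-11.217°) = -0.8590, H₀ = 2.6041 rad.
Bracket: H₀ sin φ sin δ + cos φ cos δ sin H₀ = 2.6041×-0.97437×-0.19453 + 0.22495×0.98090×0.51194 = 0.493592 + 0.112961 = 0.606553.
Q̄ = (S₀/π) × [bracket] = (2124/π) × 0.606553 = 410.08 W/m².
Daily total = Q̄ × 40.50 h × 3600 s/h = 410.08 × 40.50 × 3600 / 10⁶ = 59.79 MJ/m².

59.8 MJ/m²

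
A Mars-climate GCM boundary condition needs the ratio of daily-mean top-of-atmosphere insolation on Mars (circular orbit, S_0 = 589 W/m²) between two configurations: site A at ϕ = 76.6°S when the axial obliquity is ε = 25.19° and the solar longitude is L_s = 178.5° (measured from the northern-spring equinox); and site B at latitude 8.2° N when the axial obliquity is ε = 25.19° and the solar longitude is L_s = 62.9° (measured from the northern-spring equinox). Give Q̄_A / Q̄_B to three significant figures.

— Configuration A (ϕ=-76.6°):
Solar declination: sin δ = sin ε · sin L_s = sin 25.19° × sin 178.5° = 0.01114, so δ = +0.638°.
cos h₀ = −tan(-76.6°) tan(+0.638°) = 0.0468, h₀ = 1.5240 rad.
Bracket: h₀ sin ϕ sin δ + cos ϕ cos δ sin h₀ = 1.5240×-0.97278×0.01114 + 0.23175×0.99994×0.99891 = -0.016515 + 0.231484 = 0.214969.
Q̄ = (S_0/π) × [bracket] = (589/π) × 0.214969 = 40.303 W/m².
— Configuration B (ϕ=+8.2°):
Solar declination: sin δ = sin ε · sin L_s = sin 25.19° × sin 62.9° = 0.37889, so δ = +22.265°.
cos h₀ = −tan(+8.2°) tan(+22.265°) = -0.0590, h₀ = 1.6298 rad.
Bracket: h₀ sin ϕ sin δ + cos ϕ cos δ sin h₀ = 1.6298×0.14263×0.37889 + 0.98978×0.92544×0.99826 = 0.088076 + 0.914388 = 1.002464.
Q̄ = (S_0/π) × [bracket] = (589/π) × 1.002464 = 187.95 W/m².
Ratio Q̄_A / Q̄_B = 40.303 / 187.95 = 0.2144.

Q̄_A / Q̄_B ≈ 0.214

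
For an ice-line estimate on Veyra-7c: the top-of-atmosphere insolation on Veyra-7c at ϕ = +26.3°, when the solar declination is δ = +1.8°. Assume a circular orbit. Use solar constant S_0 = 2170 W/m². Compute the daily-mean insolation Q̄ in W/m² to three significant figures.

cos h₀ = −tan(+26.3°) tan(+1.800°) = -0.0155, h₀ = 1.5863 rad.
Bracket: h₀ sin ϕ sin δ + cos ϕ cos δ sin h₀ = 1.5863×0.44307×0.03141 + 0.89649×0.99951×0.99988 = 0.022076 + 0.895943 = 0.918019.
Q̄ = (S_0/π) × [bracket] = (2170/π) × 0.918019 = 634.1 W/m².

Q̄ ≈ 634 W/m²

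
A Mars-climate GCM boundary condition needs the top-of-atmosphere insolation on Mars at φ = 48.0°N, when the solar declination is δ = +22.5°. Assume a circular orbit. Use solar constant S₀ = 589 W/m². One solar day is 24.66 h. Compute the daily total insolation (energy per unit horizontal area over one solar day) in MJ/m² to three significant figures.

cos H₀ = −tan(+48.0°) tan(+22.500°) = -0.4600, H₀ = 2.0488 rad.
Bracket: H₀ sin φ sin δ + cos φ cos δ sin H₀ = 2.0488×0.74314×0.38268 + 0.66913×0.92388×0.88790 = 0.582648 + 0.548896 = 1.131544.
Q̄ = (S₀/π) × [bracket] = (589/π) × 1.131544 = 212.15 W/m².
Daily total = Q̄ × 24.66 h × 3600 s/h = 212.15 × 24.66 × 3600 / 10⁶ = 18.83 MJ/m².

18.8 MJ/m²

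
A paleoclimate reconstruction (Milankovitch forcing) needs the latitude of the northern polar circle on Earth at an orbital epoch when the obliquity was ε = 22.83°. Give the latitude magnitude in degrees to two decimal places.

The polar circle is the lowest latitude that experiences at least one full rotation of continuous daylight at the northern-summer solstice; it lies at |ϕ| = 90° − ε = 90° − 22.83° = 67.17°.

67.17°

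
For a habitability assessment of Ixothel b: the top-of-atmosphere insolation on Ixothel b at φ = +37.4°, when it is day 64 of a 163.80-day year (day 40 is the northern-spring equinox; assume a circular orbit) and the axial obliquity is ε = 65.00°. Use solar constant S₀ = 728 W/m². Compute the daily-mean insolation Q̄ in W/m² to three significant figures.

Solar longitude: λ_s = 360° × (64 − 40)/163.80 = 52.747°.
sin δ = sin 65.00° × sin 52.747° = 0.72140, so δ = +46.170°.
cos H₀ = −tan(+37.4°) tan(+46.170°) = -0.7964, H₀ = 2.4922 rad.
Bracket: H₀ sin φ sin δ + cos φ cos δ sin H₀ = 2.4922×0.60738×0.72140 + 0.79441×0.69252×0.60472 = 1.091992 + 0.332684 = 1.424676.
Q̄ = (S₀/π) × [bracket] = (728/π) × 1.424676 = 330.1 W/m².

Q̄ ≈ 330 W/m²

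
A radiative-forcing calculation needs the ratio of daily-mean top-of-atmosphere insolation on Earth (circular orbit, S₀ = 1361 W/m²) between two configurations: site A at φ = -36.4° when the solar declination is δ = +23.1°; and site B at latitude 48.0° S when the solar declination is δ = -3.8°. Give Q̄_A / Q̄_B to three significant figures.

— Configuration A (φ=-36.4°):
cos H₀ = −tan(-36.4°) tan(+23.100°) = 0.3145, H₀ = 1.2509 rad.
Bracket: H₀ sin φ sin δ + cos φ cos δ sin H₀ = 1.2509×-0.59342×0.39234 + 0.80489×0.91982×0.94927 = -0.291238 + 0.702796 = 0.411558.
Q̄ = (S₀/π) × [bracket] = (1361/π) × 0.411558 = 178.30 W/m².
— Configuration B (φ=-48.0°):
cos H₀ = −tan(-48.0°) tan(-3.800°) = -0.0738, H₀ = 1.6446 rad.
Bracket: H₀ sin φ sin δ + cos φ cos δ sin H₀ = 1.6446×-0.74314×-0.06627 + 0.66913×0.99780×0.99728 = 0.080993 + 0.665842 = 0.746835.
Q̄ = (S₀/π) × [bracket] = (1361/π) × 0.746835 = 323.54 W/m².
Ratio Q̄_A / Q̄_B = 178.30 / 323.54 = 0.5511.

Q̄_A / Q̄_B ≈ 0.551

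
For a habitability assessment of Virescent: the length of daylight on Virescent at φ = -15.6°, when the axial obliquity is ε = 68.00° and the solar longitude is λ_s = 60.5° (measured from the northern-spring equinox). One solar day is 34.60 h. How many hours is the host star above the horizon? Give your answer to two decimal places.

Solar declination: sin δ = sin ε · sin λ_s = sin 68.00° × sin 60.5° = 0.80698, so δ = +53.802°.
cos H₀ = −tan φ · tan δ = −tan(-15.6°) × tan(+53.802°) = 0.3815, so H₀ = 1.1794 rad = 67.57°.
Daylight = 2H₀/(2π) × 34.60 h = (1.1794/π) × 34.60 = 12.99 h.

12.99 h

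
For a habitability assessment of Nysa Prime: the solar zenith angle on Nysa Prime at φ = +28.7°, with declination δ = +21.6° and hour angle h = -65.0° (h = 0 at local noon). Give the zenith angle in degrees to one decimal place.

θ_z = 58.6°

cos θ_z = sin φ sin δ + cos φ cos δ cos h = 0.176782 + 0.344666 = 0.521448.
θ_z = arccos(0.521448) = 58.6°.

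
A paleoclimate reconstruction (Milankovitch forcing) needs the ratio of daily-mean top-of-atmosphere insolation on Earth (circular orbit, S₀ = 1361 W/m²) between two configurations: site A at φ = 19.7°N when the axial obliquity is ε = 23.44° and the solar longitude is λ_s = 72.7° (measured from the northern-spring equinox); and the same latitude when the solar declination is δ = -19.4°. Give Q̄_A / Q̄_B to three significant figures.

— Configuration A (φ=+19.7°):
Solar declination: sin δ = sin ε · sin λ_s = sin 23.44° × sin 72.7° = 0.37979, so δ = +22.321°.
cos H₀ = −tan(+19.7°) tan(+22.321°) = -0.1470, H₀ = 1.7183 rad.
Bracket: H₀ sin φ sin δ + cos φ cos δ sin H₀ = 1.7183×0.33710×0.37979 + 0.94147×0.92507×0.98914 = 0.219989 + 0.861467 = 1.081456.
Q̄ = (S₀/π) × [bracket] = (1361/π) × 1.081456 = 468.51 W/m².
— Configuration B (φ=+19.7°):
cos H₀ = −tan(+19.7°) tan(-19.400°) = 0.1261, H₀ = 1.4444 rad.
Bracket: H₀ sin φ sin δ + cos φ cos δ sin H₀ = 1.4444×0.33710×-0.33216 + 0.94147×0.94322×0.99202 = -0.161731 + 0.880927 = 0.719196.
Q̄ = (S₀/π) × [bracket] = (1361/π) × 0.719196 = 311.57 W/m².
Ratio Q̄_A / Q̄_B = 468.51 / 311.57 = 1.504.

Q̄_A / Q̄_B ≈ 1.50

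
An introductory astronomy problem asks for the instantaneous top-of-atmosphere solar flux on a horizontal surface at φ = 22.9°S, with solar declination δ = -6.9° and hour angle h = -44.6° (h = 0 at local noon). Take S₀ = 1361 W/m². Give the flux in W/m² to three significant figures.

950 W/m²

cos θ_z = sin φ sin δ + cos φ cos δ cos h = 0.046748 + 0.651157 = 0.697905.
Flux = S₀ · cos θ_z = 1361 × 0.697905 = 949.8 W/m².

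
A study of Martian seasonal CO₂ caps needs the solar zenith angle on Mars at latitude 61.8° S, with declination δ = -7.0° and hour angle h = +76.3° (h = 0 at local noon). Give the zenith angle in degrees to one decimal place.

cos θ_z = sin ϕ sin δ + cos ϕ cos δ cos h = 0.107404 + 0.111084 = 0.218488.
θ_z = arccos(0.218488) = 77.4°.

θ_z = 77.4°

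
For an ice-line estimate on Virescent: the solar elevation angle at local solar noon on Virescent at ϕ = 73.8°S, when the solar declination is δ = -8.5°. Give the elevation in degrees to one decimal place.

At local noon the hour angle is zero, so the zenith angle equals |ϕ − δ| = |-73.8° − (-8.500°)| = 65.300°.
Elevation = 90° − 65.300° = 24.7°.

24.7°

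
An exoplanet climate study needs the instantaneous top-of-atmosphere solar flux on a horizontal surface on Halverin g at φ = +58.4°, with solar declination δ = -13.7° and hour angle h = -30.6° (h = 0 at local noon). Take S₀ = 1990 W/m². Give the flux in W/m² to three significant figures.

471 W/m²

cos θ_z = sin φ sin δ + cos φ cos δ cos h = -0.201721 + 0.438185 = 0.236464.
Flux = S₀ · cos θ_z = 1990 × 0.236464 = 470.6 W/m².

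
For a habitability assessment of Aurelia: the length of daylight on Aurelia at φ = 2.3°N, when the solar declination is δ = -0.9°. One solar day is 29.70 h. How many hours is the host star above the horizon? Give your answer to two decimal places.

14.84 h

cos H₀ = −tan φ · tan δ = −tan(+2.3°) × tan(-0.900°) = 0.0006, so H₀ = 1.5702 rad = 89.96°.
Daylight = 2H₀/(2π) × 29.70 h = (1.5702/π) × 29.70 = 14.84 h.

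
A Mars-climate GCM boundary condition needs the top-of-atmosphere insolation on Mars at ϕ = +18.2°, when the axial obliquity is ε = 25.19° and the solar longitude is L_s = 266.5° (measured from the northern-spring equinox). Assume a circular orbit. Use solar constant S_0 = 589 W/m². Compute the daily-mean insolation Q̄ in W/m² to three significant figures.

Solar declination: sin δ = sin ε · sin L_s = sin 25.19° × sin 266.5° = -0.42483, so δ = -25.140°.
cos h₀ = −tan(+18.2°) tan(-25.140°) = 0.1543, h₀ = 1.4159 rad.
Bracket: h₀ sin ϕ sin δ + cos ϕ cos δ sin h₀ = 1.4159×0.31233×-0.42483 + 0.94997×0.90527×0.98803 = -0.187872 + 0.849685 = 0.661813.
Q̄ = (S_0/π) × [bracket] = (589/π) × 0.661813 = 124.1 W/m².

Q̄ ≈ 124 W/m²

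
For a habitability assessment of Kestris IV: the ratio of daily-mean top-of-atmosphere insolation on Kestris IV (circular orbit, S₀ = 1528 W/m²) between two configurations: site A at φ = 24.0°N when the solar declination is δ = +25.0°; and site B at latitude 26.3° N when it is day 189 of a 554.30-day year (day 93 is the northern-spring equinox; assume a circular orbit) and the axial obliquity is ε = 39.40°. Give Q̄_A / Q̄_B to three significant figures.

Q̄_A / Q̄_B ≈ 0.950

— Configuration A (φ=+24.0°):
cos H₀ = −tan(+24.0°) tan(+25.000°) = -0.2076, H₀ = 1.7799 rad.
Bracket: H₀ sin φ sin δ + cos φ cos δ sin H₀ = 1.7799×0.40674×0.42262 + 0.91355×0.90631×0.97821 = 0.305959 + 0.809918 = 1.115877.
Q̄ = (S₀/π) × [bracket] = (1528/π) × 1.115877 = 542.74 W/m².
— Configuration B (φ=+26.3°):
Solar longitude: λ_s = 360° × (189 − 93)/554.30 = 62.349°.
sin δ = sin 39.40° × sin 62.349° = 0.56224, so δ = +34.211°.
cos H₀ = −tan(+26.3°) tan(+34.211°) = -0.3360, H₀ = 1.9135 rad.
Bracket: H₀ sin φ sin δ + cos φ cos δ sin H₀ = 1.9135×0.44307×0.56224 + 0.89649×0.82698×0.94186 = 0.476675 + 0.698276 = 1.174951.
Q̄ = (S₀/π) × [bracket] = (1528/π) × 1.174951 = 571.47 W/m².
Ratio Q̄_A / Q̄_B = 542.74 / 571.47 = 0.9497.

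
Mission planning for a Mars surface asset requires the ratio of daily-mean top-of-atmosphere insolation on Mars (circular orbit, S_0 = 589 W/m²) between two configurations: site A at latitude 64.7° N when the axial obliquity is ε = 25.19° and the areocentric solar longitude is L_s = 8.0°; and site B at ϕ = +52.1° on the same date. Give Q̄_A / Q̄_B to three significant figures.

— Configuration A (ϕ=+64.7°):
sin δ = sin 25.19° × sin 8.0° = 0.05924, so δ = +3.396°.
cos h₀ = −tan(+64.7°) tan(+3.396°) = -0.1255, h₀ = 1.6967 rad.
Bracket: h₀ sin ϕ sin δ + cos ϕ cos δ sin h₀ = 1.6967×0.90408×0.05924 + 0.42736×0.99824×0.99209 = 0.090871 + 0.423233 = 0.514104.
Q̄ = (S_0/π) × [bracket] = (589/π) × 0.514104 = 96.387 W/m².
— Configuration B (ϕ=+52.1°):
cos h₀ = −tan(+52.1°) tan(+3.396°) = -0.0762, h₀ = 1.6471 rad.
Bracket: h₀ sin ϕ sin δ + cos ϕ cos δ sin h₀ = 1.6471×0.78908×0.05924 + 0.61429×0.99824×0.99709 = 0.076994 + 0.611424 = 0.688418.
Q̄ = (S_0/π) × [bracket] = (589/π) × 0.688418 = 129.07 W/m².
Ratio Q̄_A / Q̄_B = 96.387 / 129.07 = 0.7468.

Q̄_A / Q̄_B ≈ 0.747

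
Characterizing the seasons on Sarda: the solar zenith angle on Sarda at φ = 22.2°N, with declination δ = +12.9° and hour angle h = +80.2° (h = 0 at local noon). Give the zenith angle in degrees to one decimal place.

θ_z = 76.2°

cos θ_z = sin φ sin δ + cos φ cos δ cos h = 0.084353 + 0.153615 = 0.237968.
θ_z = arccos(0.237968) = 76.2°.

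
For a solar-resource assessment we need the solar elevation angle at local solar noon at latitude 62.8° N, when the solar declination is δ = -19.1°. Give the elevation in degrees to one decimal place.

At local noon the hour angle is zero, so the zenith angle equals |ϕ − δ| = |+62.8° − (-19.100°)| = 81.900°.
Elevation = 90° − 81.900° = 8.1°.

8.1°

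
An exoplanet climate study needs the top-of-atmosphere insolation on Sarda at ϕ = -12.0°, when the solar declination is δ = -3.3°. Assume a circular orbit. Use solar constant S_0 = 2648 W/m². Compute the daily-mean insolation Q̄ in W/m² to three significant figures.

Q̄ ≈ 839 W/m²

cos h₀ = −tan(-12.0°) tan(-3.300°) = -0.0123, h₀ = 1.5831 rad.
Bracket: h₀ sin ϕ sin δ + cos ϕ cos δ sin h₀ = 1.5831×-0.20791×-0.05756 + 0.97815×0.99834×0.99992 = 0.018945 + 0.976448 = 0.995393.
Q̄ = (S_0/π) × [bracket] = (2648/π) × 0.995393 = 839.0 W/m².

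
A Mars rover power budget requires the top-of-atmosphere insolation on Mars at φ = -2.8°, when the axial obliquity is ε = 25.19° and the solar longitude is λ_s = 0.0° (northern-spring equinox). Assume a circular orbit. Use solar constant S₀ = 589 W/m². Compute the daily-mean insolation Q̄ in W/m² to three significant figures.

Solar declination: sin δ = sin ε · sin λ_s = sin 25.19° × sin 0.0° = 0.00000, so δ = +0.000°.
cos H₀ = −tan(-2.8°) tan(+0.000°) = 0.0000, H₀ = 1.5708 rad.
Bracket: H₀ sin φ sin δ + cos φ cos δ sin H₀ = 1.5708×-0.04885×0.00000 + 0.99881×1.00000×1.00000 = -0.000000 + 0.998810 = 0.998810.
Q̄ = (S₀/π) × [bracket] = (589/π) × 0.998810 = 187.3 W/m².

Q̄ ≈ 187 W/m²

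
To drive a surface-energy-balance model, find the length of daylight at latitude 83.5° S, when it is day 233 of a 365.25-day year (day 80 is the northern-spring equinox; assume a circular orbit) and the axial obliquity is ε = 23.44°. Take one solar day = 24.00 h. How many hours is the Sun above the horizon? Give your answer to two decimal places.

0.00 h

Solar longitude: λ_s = 360° × (233 − 80)/365.25 = 150.801°.
sin δ = sin 23.44° × sin 150.801° = 0.19406, so δ = +11.190°.
cos H₀ = −tan φ · tan δ = 1.7362 ≥ 1, so the Sun never rises (polar night) and H₀ = 0.
Daylight = 2H₀/(2π) × 24.00 h = (0.0000/π) × 24.00 = 0.00 h.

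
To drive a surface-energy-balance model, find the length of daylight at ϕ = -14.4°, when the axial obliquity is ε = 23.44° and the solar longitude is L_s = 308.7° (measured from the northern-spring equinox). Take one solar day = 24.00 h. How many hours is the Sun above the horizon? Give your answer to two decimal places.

Solar declination: sin δ = sin ε · sin L_s = sin 23.44° × sin 308.7° = -0.31045, so δ = -18.086°.
cos h₀ = −tan ϕ · tan δ = −tan(-14.4°) × tan(-18.086°) = -0.0839, so h₀ = 1.6547 rad = 94.81°.
Daylight = 2h₀/(2π) × 24.00 h = (1.6547/π) × 24.00 = 12.64 h.

12.64 h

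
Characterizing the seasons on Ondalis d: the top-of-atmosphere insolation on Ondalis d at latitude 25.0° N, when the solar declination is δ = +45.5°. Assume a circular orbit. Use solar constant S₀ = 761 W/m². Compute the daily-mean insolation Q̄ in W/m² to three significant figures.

Q̄ ≈ 286 W/m²

cos H₀ = −tan(+25.0°) tan(+45.500°) = -0.4745, H₀ = 2.0652 rad.
Bracket: H₀ sin φ sin δ + cos φ cos δ sin H₀ = 2.0652×0.42262×0.71325 + 0.90631×0.70091×0.88025 = 0.622521 + 0.559172 = 1.181693.
Q̄ = (S₀/π) × [bracket] = (761/π) × 1.181693 = 286.2 W/m².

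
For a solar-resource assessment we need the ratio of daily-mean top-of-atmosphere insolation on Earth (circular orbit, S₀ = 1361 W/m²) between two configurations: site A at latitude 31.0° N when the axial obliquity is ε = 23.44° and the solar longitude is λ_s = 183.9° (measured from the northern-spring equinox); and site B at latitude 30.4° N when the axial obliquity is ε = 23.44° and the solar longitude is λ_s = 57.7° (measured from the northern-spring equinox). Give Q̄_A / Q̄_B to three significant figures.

Q̄_A / Q̄_B ≈ 0.761

— Configuration A (φ=+31.0°):
Solar declination: sin δ = sin ε · sin λ_s = sin 23.44° × sin 183.9° = -0.02706, so δ = -1.550°.
cos H₀ = −tan(+31.0°) tan(-1.550°) = 0.0163, H₀ = 1.5545 rad.
Bracket: H₀ sin φ sin δ + cos φ cos δ sin H₀ = 1.5545×0.51504×-0.02706 + 0.85717×0.99963×0.99987 = -0.021665 + 0.856741 = 0.835076.
Q̄ = (S₀/π) × [bracket] = (1361/π) × 0.835076 = 361.77 W/m².
— Configuration B (φ=+30.4°):
Solar declination: sin δ = sin ε · sin λ_s = sin 23.44° × sin 57.7° = 0.33624, so δ = +19.648°.
cos H₀ = −tan(+30.4°) tan(+19.648°) = -0.2095, H₀ = 1.7818 rad.
Bracket: H₀ sin φ sin δ + cos φ cos δ sin H₀ = 1.7818×0.50603×0.33624 + 0.86251×0.94178×0.97782 = 0.303169 + 0.794278 = 1.097447.
Q̄ = (S₀/π) × [bracket] = (1361/π) × 1.097447 = 475.44 W/m².
Ratio Q̄_A / Q̄_B = 361.77 / 475.44 = 0.7609.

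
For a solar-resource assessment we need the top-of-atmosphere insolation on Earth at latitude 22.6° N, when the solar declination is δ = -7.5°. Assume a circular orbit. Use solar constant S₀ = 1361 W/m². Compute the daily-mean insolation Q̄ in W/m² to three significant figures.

cos H₀ = −tan(+22.6°) tan(-7.500°) = 0.0548, H₀ = 1.5160 rad.
Bracket: H₀ sin φ sin δ + cos φ cos δ sin H₀ = 1.5160×0.38430×-0.13053 + 0.92321×0.99144×0.99850 = -0.076047 + 0.913934 = 0.837887.
Q̄ = (S₀/π) × [bracket] = (1361/π) × 0.837887 = 363.0 W/m².

Q̄ ≈ 363 W/m²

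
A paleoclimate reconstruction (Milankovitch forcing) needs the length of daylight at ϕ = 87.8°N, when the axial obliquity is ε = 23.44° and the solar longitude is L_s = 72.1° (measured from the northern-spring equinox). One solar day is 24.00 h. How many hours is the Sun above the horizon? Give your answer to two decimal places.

24.00 h

Solar declination: sin δ = sin ε · sin L_s = sin 23.44° × sin 72.1° = 0.37853, so δ = +22.243°.
Sunrise equation: cos h₀ = −tan ϕ · tan δ = -10.6457 ≤ −1, so the Sun never sets (polar day) and h₀ = π.
Daylight = 2h₀/(2π) × 24.00 h = (3.1416/π) × 24.00 = 24.00 h.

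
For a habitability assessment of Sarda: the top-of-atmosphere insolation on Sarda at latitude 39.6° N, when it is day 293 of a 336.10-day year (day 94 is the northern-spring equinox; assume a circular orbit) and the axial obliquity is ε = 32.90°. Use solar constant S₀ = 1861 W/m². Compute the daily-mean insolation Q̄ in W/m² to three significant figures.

Solar longitude: λ_s = 360° × (293 − 94)/336.10 = 213.151°.
sin δ = sin 32.90° × sin 213.151° = -0.29703, so δ = -17.279°.
cos H₀ = −tan(+39.6°) tan(-17.279°) = 0.2573, H₀ = 1.3105 rad.
Bracket: H₀ sin φ sin δ + cos φ cos δ sin H₀ = 1.3105×0.63742×-0.29703 + 0.77051×0.95487×0.96632 = -0.248121 + 0.710957 = 0.462836.
Q̄ = (S₀/π) × [bracket] = (1861/π) × 0.462836 = 274.2 W/m².

Q̄ ≈ 274 W/m²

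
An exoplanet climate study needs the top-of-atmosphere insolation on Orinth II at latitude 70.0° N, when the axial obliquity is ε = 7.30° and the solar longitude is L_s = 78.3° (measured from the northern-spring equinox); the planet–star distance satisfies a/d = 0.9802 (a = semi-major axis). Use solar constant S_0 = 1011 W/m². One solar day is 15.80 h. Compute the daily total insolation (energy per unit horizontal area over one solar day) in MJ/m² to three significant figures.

Solar declination: sin δ = sin ε · sin L_s = sin 7.30° × sin 78.3° = 0.12442, so δ = +7.148°.
cos h₀ = −tan(+70.0°) tan(+7.148°) = -0.3445, h₀ = 1.9225 rad.
Bracket: h₀ sin ϕ sin δ + cos ϕ cos δ sin h₀ = 1.9225×0.93969×0.12442 + 0.34202×0.99223×0.93877 = 0.224771 + 0.318583 = 0.543354.
Inverse-square distance factor (a/d)² = 0.9802² = 0.960792.
Q̄ = (S_0/π) × 0.960792 × [bracket] = (1011/π) × 0.960792 × 0.543354 = 168.00 W/m².
Daily total = Q̄ × 15.80 h × 3600 s/h = 168.00 × 15.80 × 3600 / 10⁶ = 9.556 MJ/m².

9.56 MJ/m²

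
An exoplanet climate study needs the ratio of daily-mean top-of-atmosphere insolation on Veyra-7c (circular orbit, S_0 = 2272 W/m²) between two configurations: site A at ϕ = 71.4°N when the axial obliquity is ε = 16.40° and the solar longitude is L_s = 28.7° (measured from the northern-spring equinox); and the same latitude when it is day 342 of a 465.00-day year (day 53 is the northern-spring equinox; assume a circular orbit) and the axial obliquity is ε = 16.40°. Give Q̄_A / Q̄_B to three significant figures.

Q̄_A / Q̄_B ≈ 6.92

— Configuration A (ϕ=+71.4°):
Solar declination: sin δ = sin ε · sin L_s = sin 16.40° × sin 28.7° = 0.13559, so δ = +7.793°.
cos h₀ = −tan(+71.4°) tan(+7.793°) = -0.4066, h₀ = 1.9896 rad.
Bracket: h₀ sin ϕ sin δ + cos ϕ cos δ sin h₀ = 1.9896×0.94777×0.13559 + 0.31896×0.99077×0.91359 = 0.255680 + 0.288709 = 0.544389.
Q̄ = (S_0/π) × [bracket] = (2272/π) × 0.544389 = 393.70 W/m².
— Configuration B (ϕ=+71.4°):
Solar longitude: L_s = 360° × (342 − 53)/465.00 = 223.742°.
sin δ = sin 16.40° × sin 223.742° = -0.19521, so δ = -11.257°.
cos h₀ = −tan(+71.4°) tan(-11.257°) = 0.5914, h₀ = 0.9379 rad.
Bracket: h₀ sin ϕ sin δ + cos ϕ cos δ sin h₀ = 0.9379×0.94777×-0.19521 + 0.31896×0.98076×0.80634 = -0.173525 + 0.252242 = 0.078717.
Q̄ = (S_0/π) × [bracket] = (2272/π) × 0.078717 = 56.928 W/m².
Ratio Q̄_A / Q̄_B = 393.70 / 56.928 = 6.916.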